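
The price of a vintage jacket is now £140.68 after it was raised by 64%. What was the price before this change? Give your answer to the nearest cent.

£85.78

The overall multiplier applied was 1.64.
So the original price was £140.68 ÷ 1.64 ≈ £85.78.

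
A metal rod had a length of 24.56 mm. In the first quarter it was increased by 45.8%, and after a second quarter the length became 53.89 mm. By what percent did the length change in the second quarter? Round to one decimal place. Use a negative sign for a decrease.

After the first quarter: 24.56 × 1.458 = 35.80848.
Second-quarter multiplier: 53.89 ÷ 35.80848 ≈ 1.50495.
That is a change of 50.5%.

50.5%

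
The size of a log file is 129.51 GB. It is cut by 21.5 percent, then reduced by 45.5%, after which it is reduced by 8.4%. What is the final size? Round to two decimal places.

Each change multiplies by a factor: 0.785 × 0.545 × 0.916 = 0.3918877.
129.51 × 0.3918877 = 50.753376027 ≈ 50.75.

50.75 GB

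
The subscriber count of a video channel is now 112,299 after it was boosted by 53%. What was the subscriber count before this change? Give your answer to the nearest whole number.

73,398

The overall multiplier applied was 1.53.
So the original subscriber count was 112,299 ÷ 1.53 ≈ 73,398.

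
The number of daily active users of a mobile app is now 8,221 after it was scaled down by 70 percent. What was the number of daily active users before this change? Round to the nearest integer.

The overall multiplier applied was 0.3.
So the original number of daily active users was 8,221 ÷ 0.3 ≈ 27,403.

27,403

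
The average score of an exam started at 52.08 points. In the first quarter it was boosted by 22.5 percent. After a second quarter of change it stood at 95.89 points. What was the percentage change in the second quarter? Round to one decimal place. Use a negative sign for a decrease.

After the first quarter: 52.08 × 1.225 = 63.798.
Second-quarter multiplier: 95.89 ÷ 63.798 ≈ 1.50303.
That is a change of 50.3%.

50.3%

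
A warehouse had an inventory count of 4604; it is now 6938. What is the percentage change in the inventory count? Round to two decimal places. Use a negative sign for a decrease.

Change: 6938 − 4604 = 2334.
Relative to the original: 2334 ÷ 4604 ≈ 50.70%.

50.70%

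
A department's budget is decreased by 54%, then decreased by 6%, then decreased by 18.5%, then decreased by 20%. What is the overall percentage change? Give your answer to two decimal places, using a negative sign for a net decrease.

-71.81%

The combined multiplier is 0.46 × 0.94 × 0.815 × 0.8 = 0.2819248.
That corresponds to a decrease of 71.81%.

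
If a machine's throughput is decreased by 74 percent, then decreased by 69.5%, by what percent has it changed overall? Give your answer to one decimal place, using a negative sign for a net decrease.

-92.1%

A 74% decrease multiplies by 0.26.
Then a 69.5% decrease: 0.26 × 0.305 = 0.0793.
Overall factor 0.0793, i.e. -92.1%.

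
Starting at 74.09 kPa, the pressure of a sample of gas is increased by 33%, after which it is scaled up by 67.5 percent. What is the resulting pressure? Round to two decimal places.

165.05 kPa

After the 33% increase: 74.09 × 1.33 = 98.5397.
Apply the 67.5% increase: 98.5397 × 1.675 = 165.0539975 ≈ 165.05.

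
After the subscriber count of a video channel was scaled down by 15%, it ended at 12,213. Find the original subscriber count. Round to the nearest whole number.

14,368

The overall multiplier applied was 0.85.
So the original subscriber count was 12,213 ÷ 0.85 ≈ 14,368.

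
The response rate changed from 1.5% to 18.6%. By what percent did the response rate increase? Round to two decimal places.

1140.00%

The change is 18.6 − 1.5 = 17.1 percentage points.
Relative to the original 1.5%, that is 17.1 ÷ 1.5 = 1140.00%.
So the response rate rose by 1140.00%.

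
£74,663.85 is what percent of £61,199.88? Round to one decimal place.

£74,663.85 ÷ £61,199.88 ≈ 122.0%.

122.0%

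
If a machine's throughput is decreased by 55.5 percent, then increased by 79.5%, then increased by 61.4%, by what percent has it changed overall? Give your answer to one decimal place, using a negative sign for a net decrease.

28.9%

A 55.5% decrease multiplies by 0.445.
Then a 79.5% increase: 0.445 × 1.795 = 0.798775.
Then a 61.4% increase: 0.798775 × 1.614 = 1.28922285.
Overall factor 1.28922285, i.e. 28.9%.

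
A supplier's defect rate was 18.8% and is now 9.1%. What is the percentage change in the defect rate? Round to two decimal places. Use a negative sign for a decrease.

-51.60%

The change is 9.1 − 18.8 = -9.7 percentage points.
Relative to the original 18.8%, that is -9.7 ÷ 18.8 ≈ -51.60%.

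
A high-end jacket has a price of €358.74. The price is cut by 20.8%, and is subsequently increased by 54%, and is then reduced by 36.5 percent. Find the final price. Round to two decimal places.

€277.84

Apply the 20.8% decrease: €358.74 × 0.792 = €284.12208.
After the 54% increase: €284.12208 × 1.54 = €437.5480032.
After the 36.5% decrease: €437.5480032 × 0.635 = €277.842982032 ≈ €277.84.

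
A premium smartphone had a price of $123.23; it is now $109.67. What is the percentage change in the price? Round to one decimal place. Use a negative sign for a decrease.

-11.0%

Change: $109.67 − $123.23 = -$13.56.
Relative to the original: -$13.56 ÷ $123.23 ≈ -11.0%.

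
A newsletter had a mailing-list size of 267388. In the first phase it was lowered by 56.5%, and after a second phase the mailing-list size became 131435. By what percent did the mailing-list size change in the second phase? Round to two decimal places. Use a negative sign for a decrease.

After the first phase: 267388 × 0.435 = 116313.78.
Second-phase multiplier: 131435 ÷ 116313.78 ≈ 1.130004.
That is a change of 13.00%.

13.00%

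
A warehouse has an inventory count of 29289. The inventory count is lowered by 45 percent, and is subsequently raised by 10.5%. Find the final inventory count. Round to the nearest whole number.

After the 45% decrease: 29289 × 0.55 = 16108.95.
After the 10.5% increase: 16108.95 × 1.105 = 17800.38975 ≈ 17800.

17800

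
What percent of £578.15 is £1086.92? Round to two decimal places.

188.00%

£1086.92 ÷ £578.15 ≈ 188.00%.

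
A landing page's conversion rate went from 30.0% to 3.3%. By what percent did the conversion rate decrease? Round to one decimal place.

89.0%

The change is 3.3 − 30.0 = -26.7 percentage points.
Relative to the original 30.0%, that is -26.7 ÷ 30.0 = -89.0%.
So the conversion rate fell by 89.0%.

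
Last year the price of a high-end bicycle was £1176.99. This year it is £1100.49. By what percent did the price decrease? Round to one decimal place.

6.5%

Change: £1100.49 − £1176.99 = -£76.50.
Relative to the original: -£76.50 ÷ £1176.99 ≈ -6.5%.
So the price decreased by 6.5%.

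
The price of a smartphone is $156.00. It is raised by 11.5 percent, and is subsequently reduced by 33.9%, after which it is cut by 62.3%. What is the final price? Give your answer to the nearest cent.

Apply the 11.5% increase: $156.00 × 1.115 = $173.94.
33.9% decrease: $173.94 × 0.661 = $114.97434.
Apply the 62.3% decrease: $114.97434 × 0.377 = $43.34532618 ≈ $43.35.

$43.35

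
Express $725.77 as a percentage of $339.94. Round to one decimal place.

$725.77 ÷ $339.94 ≈ 213.5%.

213.5%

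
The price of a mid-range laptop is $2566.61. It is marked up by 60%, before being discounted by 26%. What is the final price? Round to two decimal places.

$3038.87

After the 60% increase: $2566.61 × 1.6 = $4106.576.
Apply the 26% decrease: $4106.576 × 0.74 = $3038.86624 ≈ $3038.87.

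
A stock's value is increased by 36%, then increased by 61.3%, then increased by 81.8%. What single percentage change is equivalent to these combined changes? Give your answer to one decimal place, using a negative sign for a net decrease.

298.8%

A 36% increase multiplies by 1.36.
Then a 61.3% increase: 1.36 × 1.613 = 2.19368.
Then an 81.8% increase: 2.19368 × 1.818 = 3.98811024.
Overall factor 3.98811024, i.e. 298.8%.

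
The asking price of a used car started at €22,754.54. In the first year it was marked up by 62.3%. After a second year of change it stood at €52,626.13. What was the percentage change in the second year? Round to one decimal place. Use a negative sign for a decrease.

42.5%

After the first year: €22,754.54 × 1.623 = €36930.61842.
Second-year multiplier: €52,626.13 ÷ €36930.61842 ≈ 1.425.
That is a change of 42.5%.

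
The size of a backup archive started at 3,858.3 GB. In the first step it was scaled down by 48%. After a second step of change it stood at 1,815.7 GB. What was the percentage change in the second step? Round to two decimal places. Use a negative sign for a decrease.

-9.50%

After the first step: 3,858.3 × 0.52 = 2006.316.
Second-step multiplier: 1,815.7 ÷ 2006.316 ≈ 0.904992.
That is a change of -9.50%.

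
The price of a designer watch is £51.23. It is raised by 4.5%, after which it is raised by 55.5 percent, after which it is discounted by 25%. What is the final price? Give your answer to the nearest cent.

£62.44

4.5% increase: £51.23 × 1.045 = £53.53535.
55.5% increase: £53.53535 × 1.555 = £83.24746925.
25% decrease: £83.24746925 × 0.75 = £62.4356019375 ≈ £62.44.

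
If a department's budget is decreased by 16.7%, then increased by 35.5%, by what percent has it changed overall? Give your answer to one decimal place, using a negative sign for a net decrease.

12.9%

A 16.7% decrease multiplies by 0.833.
Then a 35.5% increase: 0.833 × 1.355 = 1.128715.
Overall factor 1.128715, i.e. 12.9%.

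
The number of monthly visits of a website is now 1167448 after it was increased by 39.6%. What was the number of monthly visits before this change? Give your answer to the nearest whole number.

The overall multiplier applied was 1.396.
So the original number of monthly visits was 1167448 ÷ 1.396 ≈ 836281.

836281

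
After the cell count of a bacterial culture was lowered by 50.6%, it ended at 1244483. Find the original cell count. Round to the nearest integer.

2519196

The overall multiplier applied was 0.494.
So the original cell count was 1244483 ÷ 0.494 ≈ 2519196.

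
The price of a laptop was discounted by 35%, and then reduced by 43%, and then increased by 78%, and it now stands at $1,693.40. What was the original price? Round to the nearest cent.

Undoing the 78% increase: $1,693.40 ÷ 1.78 ≈ $951.348315.
Undoing the 43% decrease: $951.348315 ÷ 0.57 ≈ $1669.032132.
Undoing the 35% decrease: $1669.032132 ÷ 0.65 ≈ $2,567.74.

$2,567.74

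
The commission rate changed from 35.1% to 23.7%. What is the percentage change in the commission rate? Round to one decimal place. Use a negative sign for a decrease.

The change is 23.7 − 35.1 = -11.4 percentage points.
Relative to the original 35.1%, that is -11.4 ÷ 35.1 ≈ -32.5%.

-32.5%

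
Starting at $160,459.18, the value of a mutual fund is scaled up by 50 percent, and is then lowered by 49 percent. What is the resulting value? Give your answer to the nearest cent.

$122,751.27

Apply the 50% increase: $160,459.18 × 1.5 = $240688.77.
After the 49% decrease: $240688.77 × 0.51 = $122751.2727 ≈ $122,751.27.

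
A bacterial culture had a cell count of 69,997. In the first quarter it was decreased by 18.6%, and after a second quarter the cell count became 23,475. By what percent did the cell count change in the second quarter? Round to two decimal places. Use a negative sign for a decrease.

After the first quarter: 69,997 × 0.814 = 56977.558.
Second-quarter multiplier: 23,475 ÷ 56977.558 ≈ 0.412004.
That is a change of -58.80%.

-58.80%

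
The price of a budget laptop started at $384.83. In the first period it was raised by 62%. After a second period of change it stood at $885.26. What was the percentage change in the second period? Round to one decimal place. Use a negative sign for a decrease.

After the first period: $384.83 × 1.62 = $623.4246.
Second-period multiplier: $885.26 ÷ $623.4246 ≈ 1.42.
That is a change of 42.0%.

42.0%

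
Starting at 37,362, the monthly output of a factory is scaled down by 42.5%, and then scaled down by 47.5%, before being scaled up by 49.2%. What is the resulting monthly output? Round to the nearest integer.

16,828

Each change multiplies by a factor: 0.575 × 0.525 × 1.492 = 0.4503975.
37,362 × 0.4503975 = 16827.751395 ≈ 16,828.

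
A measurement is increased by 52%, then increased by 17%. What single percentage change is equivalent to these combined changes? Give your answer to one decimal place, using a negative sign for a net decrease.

77.8%

A 52% increase multiplies by 1.52.
Then a 17% increase: 1.52 × 1.17 = 1.7784.
Overall factor 1.7784, i.e. 77.8%.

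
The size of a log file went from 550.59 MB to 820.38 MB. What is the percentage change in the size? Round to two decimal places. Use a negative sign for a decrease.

49.00%

Change: 820.38 − 550.59 = 269.79.
Relative to the original: 269.79 ÷ 550.59 ≈ 49.00%.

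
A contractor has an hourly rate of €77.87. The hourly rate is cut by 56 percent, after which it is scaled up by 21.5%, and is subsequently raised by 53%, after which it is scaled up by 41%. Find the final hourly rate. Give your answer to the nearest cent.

Each change multiplies by a factor: 0.44 × 1.215 × 1.53 × 1.41 = 1.15329258.
€77.87 × 1.15329258 = €89.8068932046 ≈ €89.81.

€89.81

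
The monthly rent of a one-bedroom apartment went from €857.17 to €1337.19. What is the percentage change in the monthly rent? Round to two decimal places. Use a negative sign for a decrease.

56.00%

Change: €1337.19 − €857.17 = €480.02.
Relative to the original: €480.02 ÷ €857.17 ≈ 56.00%.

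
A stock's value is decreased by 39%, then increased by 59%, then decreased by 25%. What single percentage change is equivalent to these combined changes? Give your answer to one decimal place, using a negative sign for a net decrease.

The combined multiplier is 0.61 × 1.59 × 0.75 = 0.727425.
That corresponds to a decrease of 27.3%.

-27.3%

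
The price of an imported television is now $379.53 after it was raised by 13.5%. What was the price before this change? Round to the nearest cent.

The overall multiplier applied was 1.135.
So the original price was $379.53 ÷ 1.135 ≈ $334.39.

$334.39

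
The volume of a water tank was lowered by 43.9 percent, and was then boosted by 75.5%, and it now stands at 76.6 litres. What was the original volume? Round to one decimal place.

77.8 litres

The overall multiplier applied was 0.561 × 1.755 = 0.984555.
So the original volume was 76.6 ÷ 0.984555 ≈ 77.8 litres.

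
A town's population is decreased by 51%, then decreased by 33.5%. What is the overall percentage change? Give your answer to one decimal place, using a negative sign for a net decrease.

The combined multiplier is 0.49 × 0.665 = 0.32585.
That corresponds to a decrease of 67.4%.

-67.4%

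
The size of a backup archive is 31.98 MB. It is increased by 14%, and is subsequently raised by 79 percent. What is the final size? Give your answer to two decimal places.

65.26 MB

Apply the 14% increase: 31.98 × 1.14 = 36.4572.
79% increase: 36.4572 × 1.79 = 65.258388 ≈ 65.26.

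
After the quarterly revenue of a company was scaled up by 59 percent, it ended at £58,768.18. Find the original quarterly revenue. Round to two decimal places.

The overall multiplier applied was 1.59.
So the original quarterly revenue was £58,768.18 ÷ 1.59 ≈ £36,961.12.

£36,961.12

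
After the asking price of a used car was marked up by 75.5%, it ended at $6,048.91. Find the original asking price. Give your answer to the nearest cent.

$3,446.67

The overall multiplier applied was 1.755.
So the original asking price was $6,048.91 ÷ 1.755 ≈ $3,446.67.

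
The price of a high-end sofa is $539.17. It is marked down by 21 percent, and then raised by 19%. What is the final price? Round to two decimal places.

21% decrease: $539.17 × 0.79 = $425.9443.
Apply the 19% increase: $425.9443 × 1.19 = $506.873717 ≈ $506.87.

$506.87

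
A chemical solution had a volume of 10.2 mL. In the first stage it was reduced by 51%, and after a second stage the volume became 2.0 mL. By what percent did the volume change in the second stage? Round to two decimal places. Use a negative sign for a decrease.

After the first stage: 10.2 × 0.49 = 4.998.
Second-stage multiplier: 2.0 ÷ 4.998 ≈ 0.40016.
That is a change of -59.98%.

-59.98%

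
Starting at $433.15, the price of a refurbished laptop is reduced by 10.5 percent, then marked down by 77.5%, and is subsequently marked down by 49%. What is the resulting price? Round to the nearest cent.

Each change multiplies by a factor: 0.895 × 0.225 × 0.51 = 0.10270125.
$433.15 × 0.10270125 = $44.4850464375 ≈ $44.49.

$44.49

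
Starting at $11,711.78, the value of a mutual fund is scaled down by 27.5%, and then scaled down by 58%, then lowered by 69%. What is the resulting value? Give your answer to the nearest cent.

$1,105.53

After the 27.5% decrease: $11,711.78 × 0.725 = $8491.0405.
After the 58% decrease: $8491.0405 × 0.42 = $3566.23701.
After the 69% decrease: $3566.23701 × 0.31 = $1105.5334731 ≈ $1,105.53.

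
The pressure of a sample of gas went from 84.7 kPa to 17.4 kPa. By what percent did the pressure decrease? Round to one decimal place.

Change: 17.4 − 84.7 = -67.3.
Relative to the original: -67.3 ÷ 84.7 ≈ -79.5%.
So the pressure decreased by 79.5%.

79.5%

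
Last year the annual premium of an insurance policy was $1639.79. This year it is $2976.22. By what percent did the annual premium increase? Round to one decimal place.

Change: $2976.22 − $1639.79 = $1336.43.
Relative to the original: $1336.43 ÷ $1639.79 ≈ 81.5%.
So the annual premium increased by 81.5%.

81.5%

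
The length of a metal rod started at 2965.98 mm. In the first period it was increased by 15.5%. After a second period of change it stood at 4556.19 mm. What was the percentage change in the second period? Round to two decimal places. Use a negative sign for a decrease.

After the first period: 2965.98 × 1.155 = 3425.7069.
Second-period multiplier: 4556.19 ÷ 3425.7069 ≈ 1.33.
That is a change of 33.00%.

33.00%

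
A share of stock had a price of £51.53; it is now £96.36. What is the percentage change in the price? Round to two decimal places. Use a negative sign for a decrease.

87.00%

Change: £96.36 − £51.53 = £44.83.
Relative to the original: £44.83 ÷ £51.53 ≈ 87.00%.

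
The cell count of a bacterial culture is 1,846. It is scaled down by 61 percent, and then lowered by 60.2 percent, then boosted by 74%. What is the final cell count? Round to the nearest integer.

499

Each change multiplies by a factor: 0.39 × 0.398 × 1.74 = 0.2700828.
1,846 × 0.2700828 = 498.5728488 ≈ 499.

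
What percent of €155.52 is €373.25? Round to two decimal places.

240.00%

€373.25 ÷ €155.52 ≈ 240.00%.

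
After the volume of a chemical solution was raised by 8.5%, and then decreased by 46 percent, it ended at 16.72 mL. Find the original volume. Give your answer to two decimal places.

28.54 mL

Undoing the 46% decrease: 16.72 ÷ 0.54 ≈ 30.962963.
Undoing the 8.5% increase: 30.962963 ÷ 1.085 ≈ 28.54 mL.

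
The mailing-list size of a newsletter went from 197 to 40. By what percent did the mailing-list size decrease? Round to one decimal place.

Change: 40 − 197 = -157.
Relative to the original: -157 ÷ 197 ≈ -79.7%.
So the mailing-list size decreased by 79.7%.

79.7%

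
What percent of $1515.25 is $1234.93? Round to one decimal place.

81.5%

$1234.93 ÷ $1515.25 ≈ 81.5%.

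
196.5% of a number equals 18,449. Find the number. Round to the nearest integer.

18,449 ÷ 1.965 ≈ 9,389.

9,389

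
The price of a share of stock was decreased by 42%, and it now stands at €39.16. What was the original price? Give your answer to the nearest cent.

The overall multiplier applied was 0.58.
So the original price was €39.16 ÷ 0.58 ≈ €67.52.

€67.52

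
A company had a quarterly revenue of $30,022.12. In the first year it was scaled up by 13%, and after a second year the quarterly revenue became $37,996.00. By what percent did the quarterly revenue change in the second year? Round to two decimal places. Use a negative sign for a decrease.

12.00%

After the first year: $30,022.12 × 1.13 = $33924.9956.
Second-year multiplier: $37,996.00 ÷ $33924.9956 ≈ 1.12.
That is a change of 12.00%.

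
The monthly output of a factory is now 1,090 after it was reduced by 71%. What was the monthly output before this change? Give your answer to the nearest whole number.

3,759

The overall multiplier applied was 0.29.
So the original monthly output was 1,090 ÷ 0.29 ≈ 3,759.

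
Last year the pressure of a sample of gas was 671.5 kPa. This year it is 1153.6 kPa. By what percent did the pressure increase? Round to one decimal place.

Change: 1153.6 − 671.5 = 482.1.
Relative to the original: 482.1 ÷ 671.5 ≈ 71.8%.
So the pressure increased by 71.8%.

71.8%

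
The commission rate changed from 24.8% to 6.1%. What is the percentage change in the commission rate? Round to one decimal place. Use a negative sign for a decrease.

-75.4%

The change is 6.1 − 24.8 = -18.7 percentage points.
Relative to the original 24.8%, that is -18.7 ÷ 24.8 ≈ -75.4%.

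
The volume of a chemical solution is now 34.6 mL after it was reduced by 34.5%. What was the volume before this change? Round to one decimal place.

52.8 mL

The overall multiplier applied was 0.655.
So the original volume was 34.6 ÷ 0.655 ≈ 52.8 mL.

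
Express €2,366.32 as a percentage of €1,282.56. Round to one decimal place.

184.5%

€2,366.32 ÷ €1,282.56 ≈ 184.5%.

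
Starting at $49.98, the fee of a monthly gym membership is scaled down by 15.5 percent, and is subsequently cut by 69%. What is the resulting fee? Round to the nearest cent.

Each change multiplies by a factor: 0.845 × 0.31 = 0.26195.
$49.98 × 0.26195 = $13.092261 ≈ $13.09.

$13.09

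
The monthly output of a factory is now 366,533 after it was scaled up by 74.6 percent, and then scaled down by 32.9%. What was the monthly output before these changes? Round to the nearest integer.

312,857

The overall multiplier applied was 1.746 × 0.671 = 1.171566.
So the original monthly output was 366,533 ÷ 1.171566 ≈ 312,857.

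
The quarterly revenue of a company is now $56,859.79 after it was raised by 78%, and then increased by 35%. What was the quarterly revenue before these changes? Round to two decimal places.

The overall multiplier applied was 1.78 × 1.35 = 2.403.
So the original quarterly revenue was $56,859.79 ÷ 2.403 ≈ $23,662.00.

$23,662.00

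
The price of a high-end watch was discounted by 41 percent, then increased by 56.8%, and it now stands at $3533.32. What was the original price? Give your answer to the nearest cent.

$3819.31

The overall multiplier applied was 0.59 × 1.568 = 0.92512.
So the original price was $3533.32 ÷ 0.92512 ≈ $3819.31.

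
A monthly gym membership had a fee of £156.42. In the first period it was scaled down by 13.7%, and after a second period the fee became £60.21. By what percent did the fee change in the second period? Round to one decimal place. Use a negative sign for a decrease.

After the first period: £156.42 × 0.863 = £134.99046.
Second-period multiplier: £60.21 ÷ £134.99046 ≈ 0.44603.
That is a change of -55.4%.

-55.4%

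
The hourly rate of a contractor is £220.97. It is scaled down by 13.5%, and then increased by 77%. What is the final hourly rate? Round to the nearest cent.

£338.32

Each change multiplies by a factor: 0.865 × 1.77 = 1.53105.
£220.97 × 1.53105 = £338.3161185 ≈ £338.32.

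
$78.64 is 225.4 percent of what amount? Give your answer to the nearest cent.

$34.89

$78.64 ÷ 2.254 ≈ $34.89.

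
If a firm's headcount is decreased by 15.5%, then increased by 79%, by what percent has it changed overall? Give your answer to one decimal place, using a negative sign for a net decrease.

51.3%

A 15.5% decrease multiplies by 0.845.
Then a 79% increase: 0.845 × 1.79 = 1.51255.
Overall factor 1.51255, i.e. 51.3%.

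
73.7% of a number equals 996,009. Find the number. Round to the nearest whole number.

996,009 ÷ 0.737 ≈ 1,351,437.

1,351,437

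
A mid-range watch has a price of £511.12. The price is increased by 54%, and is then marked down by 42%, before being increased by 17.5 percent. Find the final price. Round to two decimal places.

£536.43

54% increase: £511.12 × 1.54 = £787.1248.
42% decrease: £787.1248 × 0.58 = £456.532384.
After the 17.5% increase: £456.532384 × 1.175 = £536.4255512 ≈ £536.43.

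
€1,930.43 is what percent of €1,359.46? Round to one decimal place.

142.0%

€1,930.43 ÷ €1,359.46 ≈ 142.0%.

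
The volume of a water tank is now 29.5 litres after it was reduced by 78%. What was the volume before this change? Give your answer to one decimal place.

134.1 litres

The overall multiplier applied was 0.22.
So the original volume was 29.5 ÷ 0.22 ≈ 134.1 litres.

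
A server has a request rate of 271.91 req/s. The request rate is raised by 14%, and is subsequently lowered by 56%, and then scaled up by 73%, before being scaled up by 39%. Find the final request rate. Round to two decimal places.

327.98 req/s

After the 14% increase: 271.91 × 1.14 = 309.9774.
56% decrease: 309.9774 × 0.44 = 136.390056.
73% increase: 136.390056 × 1.73 = 235.95479688.
39% increase: 235.95479688 × 1.39 = 327.9771676632 ≈ 327.98.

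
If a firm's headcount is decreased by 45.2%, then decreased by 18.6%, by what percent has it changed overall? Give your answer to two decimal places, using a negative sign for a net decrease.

A 45.2% decrease multiplies by 0.548.
Then an 18.6% decrease: 0.548 × 0.814 = 0.446072.
Overall factor 0.446072, i.e. -55.39%.

-55.39%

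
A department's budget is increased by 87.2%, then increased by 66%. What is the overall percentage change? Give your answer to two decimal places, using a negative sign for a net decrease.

210.75%

The combined multiplier is 1.872 × 1.66 = 3.10752.
That corresponds to an increase of 210.75%.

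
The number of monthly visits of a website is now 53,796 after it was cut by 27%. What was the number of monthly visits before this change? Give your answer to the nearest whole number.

The overall multiplier applied was 0.73.
So the original number of monthly visits was 53,796 ÷ 0.73 ≈ 73,693.

73,693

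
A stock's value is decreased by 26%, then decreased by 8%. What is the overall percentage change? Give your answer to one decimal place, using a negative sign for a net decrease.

-31.9%

The combined multiplier is 0.74 × 0.92 = 0.6808.
That corresponds to a decrease of 31.9%.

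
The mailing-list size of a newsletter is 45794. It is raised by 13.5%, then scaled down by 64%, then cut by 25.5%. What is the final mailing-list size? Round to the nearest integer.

13940

Each change multiplies by a factor: 1.135 × 0.36 × 0.745 = 0.304407.
45794 × 0.304407 = 13940.014158 ≈ 13940.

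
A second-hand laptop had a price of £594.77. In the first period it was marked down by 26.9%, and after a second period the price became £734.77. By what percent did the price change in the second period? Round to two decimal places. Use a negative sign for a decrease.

After the first period: £594.77 × 0.731 = £434.77687.
Second-period multiplier: £734.77 ÷ £434.77687 ≈ 1.689993.
That is a change of 69.00%.

69.00%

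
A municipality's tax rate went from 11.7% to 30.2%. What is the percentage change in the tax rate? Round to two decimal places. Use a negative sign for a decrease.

158.12%

The change is 30.2 − 11.7 = 18.5 percentage points.
Relative to the original 11.7%, that is 18.5 ÷ 11.7 ≈ 158.12%.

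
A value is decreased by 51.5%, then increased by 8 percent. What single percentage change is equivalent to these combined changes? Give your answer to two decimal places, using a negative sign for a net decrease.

-47.62%

A 51.5% decrease multiplies by 0.485.
Then an 8% increase: 0.485 × 1.08 = 0.5238.
Overall factor 0.5238, i.e. -47.62%.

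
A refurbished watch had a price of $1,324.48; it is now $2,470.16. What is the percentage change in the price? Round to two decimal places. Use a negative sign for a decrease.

Change: $2,470.16 − $1,324.48 = $1,145.68.
Relative to the original: $1,145.68 ÷ $1,324.48 ≈ 86.50%.

86.50%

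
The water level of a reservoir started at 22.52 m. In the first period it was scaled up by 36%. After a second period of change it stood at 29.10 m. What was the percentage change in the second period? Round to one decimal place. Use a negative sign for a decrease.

After the first period: 22.52 × 1.36 = 30.6272.
Second-period multiplier: 29.10 ÷ 30.6272 ≈ 0.95014.
That is a change of -5.0%.

-5.0%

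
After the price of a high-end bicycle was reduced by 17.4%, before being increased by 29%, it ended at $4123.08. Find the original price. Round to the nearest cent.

$3869.47

The overall multiplier applied was 0.826 × 1.29 = 1.06554.
So the original price was $4123.08 ÷ 1.06554 ≈ $3869.47.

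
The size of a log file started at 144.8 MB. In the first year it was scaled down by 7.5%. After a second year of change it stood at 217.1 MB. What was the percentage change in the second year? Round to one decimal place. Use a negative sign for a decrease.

After the first year: 144.8 × 0.925 = 133.94.
Second-year multiplier: 217.1 ÷ 133.94 ≈ 1.62088.
That is a change of 62.1%.

62.1%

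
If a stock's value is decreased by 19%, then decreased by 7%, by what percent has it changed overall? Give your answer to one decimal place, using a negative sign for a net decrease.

-24.7%

The combined multiplier is 0.81 × 0.93 = 0.7533.
That corresponds to a decrease of 24.7%.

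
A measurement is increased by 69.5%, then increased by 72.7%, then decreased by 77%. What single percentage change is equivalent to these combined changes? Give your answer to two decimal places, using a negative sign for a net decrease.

-32.67%

The combined multiplier is 1.695 × 1.727 × 0.23 = 0.67327095.
That corresponds to a decrease of 32.67%.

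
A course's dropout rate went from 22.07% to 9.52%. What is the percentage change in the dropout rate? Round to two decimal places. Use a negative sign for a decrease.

-56.86%

The change is 9.52 − 22.07 = -12.55 percentage points.
Relative to the original 22.07%, that is -12.55 ÷ 22.07 ≈ -56.86%.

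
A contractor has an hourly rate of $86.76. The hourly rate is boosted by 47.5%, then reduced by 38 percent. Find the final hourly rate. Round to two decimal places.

Apply the 47.5% increase: $86.76 × 1.475 = $127.971.
After the 38% decrease: $127.971 × 0.62 = $79.34202 ≈ $79.34.

$79.34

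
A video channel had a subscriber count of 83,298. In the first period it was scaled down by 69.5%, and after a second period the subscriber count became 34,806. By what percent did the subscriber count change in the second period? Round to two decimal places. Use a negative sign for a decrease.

After the first period: 83,298 × 0.305 = 25405.89.
Second-period multiplier: 34,806 ÷ 25405.89 ≈ 1.369997.
That is a change of 37.00%.

37.00%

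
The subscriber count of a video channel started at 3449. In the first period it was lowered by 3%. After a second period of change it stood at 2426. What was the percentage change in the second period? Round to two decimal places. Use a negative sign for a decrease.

-27.49%

After the first period: 3449 × 0.97 = 3345.53.
Second-period multiplier: 2426 ÷ 3345.53 ≈ 0.725147.
That is a change of -27.49%.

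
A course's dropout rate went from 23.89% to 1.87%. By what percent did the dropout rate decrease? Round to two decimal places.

92.17%

The change is 1.87 − 23.89 = -22.02 percentage points.
Relative to the original 23.89%, that is -22.02 ÷ 23.89 ≈ -92.17%.
So the dropout rate fell by 92.17%.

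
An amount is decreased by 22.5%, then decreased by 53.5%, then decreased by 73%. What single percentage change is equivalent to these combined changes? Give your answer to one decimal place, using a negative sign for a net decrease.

-90.3%

A 22.5% decrease multiplies by 0.775.
Then a 53.5% decrease: 0.775 × 0.465 = 0.360375.
Then a 73% decrease: 0.360375 × 0.27 = 0.09730125.
Overall factor 0.09730125, i.e. -90.3%.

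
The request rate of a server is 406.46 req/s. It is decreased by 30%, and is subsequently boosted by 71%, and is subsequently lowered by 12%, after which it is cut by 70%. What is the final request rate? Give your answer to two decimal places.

128.44 req/s

Each change multiplies by a factor: 0.7 × 1.71 × 0.88 × 0.3 = 0.316008.
406.46 × 0.316008 = 128.44461168 ≈ 128.44.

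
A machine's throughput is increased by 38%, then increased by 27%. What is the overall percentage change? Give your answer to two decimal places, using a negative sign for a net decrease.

75.26%

A 38% increase multiplies by 1.38.
Then a 27% increase: 1.38 × 1.27 = 1.7526.
Overall factor 1.7526, i.e. 75.26%.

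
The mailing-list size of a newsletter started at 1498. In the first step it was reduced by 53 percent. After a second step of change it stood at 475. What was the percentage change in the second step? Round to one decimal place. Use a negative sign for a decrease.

-32.5%

After the first step: 1498 × 0.47 = 704.06.
Second-step multiplier: 475 ÷ 704.06 ≈ 0.67466.
That is a change of -32.5%.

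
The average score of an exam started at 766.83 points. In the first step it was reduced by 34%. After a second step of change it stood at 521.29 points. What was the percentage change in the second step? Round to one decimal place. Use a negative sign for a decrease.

After the first step: 766.83 × 0.66 = 506.1078.
Second-step multiplier: 521.29 ÷ 506.1078 ≈ 1.03.
That is a change of 3.0%.

3.0%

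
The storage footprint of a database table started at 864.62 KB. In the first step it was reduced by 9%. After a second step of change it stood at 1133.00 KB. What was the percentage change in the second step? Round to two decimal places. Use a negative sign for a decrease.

After the first step: 864.62 × 0.91 = 786.8042.
Second-step multiplier: 1133.00 ÷ 786.8042 ≈ 1.440002.
That is a change of 44.00%.

44.00%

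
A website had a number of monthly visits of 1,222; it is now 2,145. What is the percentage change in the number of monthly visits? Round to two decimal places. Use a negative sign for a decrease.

75.53%

Change: 2,145 − 1,222 = 923.
Relative to the original: 923 ÷ 1,222 ≈ 75.53%.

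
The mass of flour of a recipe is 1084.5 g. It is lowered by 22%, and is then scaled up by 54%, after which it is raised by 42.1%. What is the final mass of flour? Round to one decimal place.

Each change multiplies by a factor: 0.78 × 1.54 × 1.421 = 1.7069052.
1084.5 × 1.7069052 = 1851.1386894 ≈ 1851.1.

1851.1 g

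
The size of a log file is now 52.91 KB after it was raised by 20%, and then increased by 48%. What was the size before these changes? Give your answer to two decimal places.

29.79 KB

Undoing the 48% increase: 52.91 ÷ 1.48 = 35.75.
Undoing the 20% increase: 35.75 ÷ 1.2 ≈ 29.79 KB.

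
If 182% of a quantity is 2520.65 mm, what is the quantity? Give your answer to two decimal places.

2520.65 mm ÷ 1.82 ≈ 1384.97 mm.

1384.97 mm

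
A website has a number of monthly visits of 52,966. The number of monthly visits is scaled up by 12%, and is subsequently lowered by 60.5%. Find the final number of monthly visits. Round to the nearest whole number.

23,432

Each change multiplies by a factor: 1.12 × 0.395 = 0.4424.
52,966 × 0.4424 = 23432.1584 ≈ 23,432.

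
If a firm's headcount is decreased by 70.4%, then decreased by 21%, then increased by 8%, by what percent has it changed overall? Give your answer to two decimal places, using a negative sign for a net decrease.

-74.75%

The combined multiplier is 0.296 × 0.79 × 1.08 = 0.2525472.
That corresponds to a decrease of 74.75%.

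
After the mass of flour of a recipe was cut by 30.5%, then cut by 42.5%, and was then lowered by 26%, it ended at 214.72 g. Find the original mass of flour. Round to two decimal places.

The overall multiplier applied was 0.695 × 0.575 × 0.74 = 0.2957225.
So the original mass of flour was 214.72 ÷ 0.2957225 ≈ 726.09 g.

726.09 g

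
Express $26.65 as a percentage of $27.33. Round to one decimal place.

$26.65 ÷ $27.33 ≈ 97.5%.

97.5%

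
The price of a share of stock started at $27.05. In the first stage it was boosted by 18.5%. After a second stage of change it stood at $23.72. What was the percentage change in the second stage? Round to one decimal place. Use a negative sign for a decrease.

After the first stage: $27.05 × 1.185 = $32.05425.
Second-stage multiplier: $23.72 ÷ $32.05425 ≈ 0.74.
That is a change of -26.0%.

-26.0%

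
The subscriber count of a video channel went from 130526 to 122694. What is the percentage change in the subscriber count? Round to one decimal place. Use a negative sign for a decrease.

Change: 122694 − 130526 = -7832.
Relative to the original: -7832 ÷ 130526 ≈ -6.0%.

-6.0%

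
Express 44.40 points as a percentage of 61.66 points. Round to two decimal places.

44.40 points ÷ 61.66 points ≈ 72.01%.

72.01%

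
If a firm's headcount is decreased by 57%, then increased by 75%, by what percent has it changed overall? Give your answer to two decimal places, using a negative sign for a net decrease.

A 57% decrease multiplies by 0.43.
Then a 75% increase: 0.43 × 1.75 = 0.7525.
Overall factor 0.7525, i.e. -24.75%.

-24.75%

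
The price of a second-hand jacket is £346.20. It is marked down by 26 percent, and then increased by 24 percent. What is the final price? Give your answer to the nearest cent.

£317.67

Each change multiplies by a factor: 0.74 × 1.24 = 0.9176.
£346.20 × 0.9176 = £317.67312 ≈ £317.67.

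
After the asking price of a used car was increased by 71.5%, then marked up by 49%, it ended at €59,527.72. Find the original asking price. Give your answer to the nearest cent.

€23,295.33

The overall multiplier applied was 1.715 × 1.49 = 2.55535.
So the original asking price was €59,527.72 ÷ 2.55535 ≈ €23,295.33.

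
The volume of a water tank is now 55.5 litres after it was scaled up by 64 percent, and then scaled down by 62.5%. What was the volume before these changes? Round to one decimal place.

90.2 litres

Undoing the 62.5% decrease: 55.5 ÷ 0.375 = 148.
Undoing the 64% increase: 148 ÷ 1.64 ≈ 90.2 litres.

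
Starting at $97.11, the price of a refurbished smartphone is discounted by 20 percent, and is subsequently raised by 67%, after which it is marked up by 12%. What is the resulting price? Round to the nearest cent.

Apply the 20% decrease: $97.11 × 0.8 = $77.688.
After the 67% increase: $77.688 × 1.67 = $129.73896.
12% increase: $129.73896 × 1.12 = $145.3076352 ≈ $145.31.

$145.31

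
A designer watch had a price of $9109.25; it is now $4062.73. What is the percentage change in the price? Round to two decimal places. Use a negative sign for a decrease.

-55.40%

Change: $4062.73 − $9109.25 = -$5046.52.
Relative to the original: -$5046.52 ÷ $9109.25 ≈ -55.40%.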